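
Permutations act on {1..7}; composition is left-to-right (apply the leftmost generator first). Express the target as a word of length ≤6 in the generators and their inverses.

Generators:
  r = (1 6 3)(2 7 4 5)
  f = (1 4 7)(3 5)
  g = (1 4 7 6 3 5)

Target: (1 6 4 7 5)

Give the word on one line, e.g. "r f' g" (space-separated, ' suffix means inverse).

  after g: (1 4 7 6 3 5)
  after f: (1 7 6 5 4)
  after g: (1 6)(3 5 7)
  after f: (1 6 4 7 5)

g f g f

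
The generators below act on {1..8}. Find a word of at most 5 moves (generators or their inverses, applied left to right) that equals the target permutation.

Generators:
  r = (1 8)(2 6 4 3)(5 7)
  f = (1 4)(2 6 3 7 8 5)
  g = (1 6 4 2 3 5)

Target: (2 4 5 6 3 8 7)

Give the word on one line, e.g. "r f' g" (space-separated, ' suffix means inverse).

  after g: (1 6 4 2 3 5)
  after r: (1 4 6 3 7 5 8)
  after r: (1 3 5)(2 6)
  after f': (1 6 5 4)(3 8 7)
  after g': (2 4 5 6 3 8 7)

g r r f' g'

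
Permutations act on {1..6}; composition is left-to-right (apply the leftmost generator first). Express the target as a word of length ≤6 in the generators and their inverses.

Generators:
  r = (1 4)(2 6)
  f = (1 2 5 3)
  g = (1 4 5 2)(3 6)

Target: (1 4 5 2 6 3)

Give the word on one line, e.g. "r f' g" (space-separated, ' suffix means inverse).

g r g' f' g

  after g: (1 4 5 2)(3 6)
  after r: (2 4 5 6 3)
  after g': (1 2)(3 5)
  after f': (2 3)
  after g: (1 4 5 2 6 3)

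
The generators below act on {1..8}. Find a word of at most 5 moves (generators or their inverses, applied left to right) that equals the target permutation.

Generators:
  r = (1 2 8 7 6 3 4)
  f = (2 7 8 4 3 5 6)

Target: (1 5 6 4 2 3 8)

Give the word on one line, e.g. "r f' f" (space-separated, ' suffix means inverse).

r' r' f

  after r': (1 4 3 6 7 8 2)
  after r': (1 3 7 2 4 6 8)
  after f: (1 5 6 4 2 3 8)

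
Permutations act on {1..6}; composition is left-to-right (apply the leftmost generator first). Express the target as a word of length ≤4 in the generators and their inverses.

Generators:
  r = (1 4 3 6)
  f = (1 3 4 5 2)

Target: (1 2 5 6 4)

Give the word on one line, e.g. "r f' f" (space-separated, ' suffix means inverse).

f' r' r'

  after f': (1 2 5 4 3)
  after r': (1 2 5)(3 6)
  after r': (1 2 5 6 4)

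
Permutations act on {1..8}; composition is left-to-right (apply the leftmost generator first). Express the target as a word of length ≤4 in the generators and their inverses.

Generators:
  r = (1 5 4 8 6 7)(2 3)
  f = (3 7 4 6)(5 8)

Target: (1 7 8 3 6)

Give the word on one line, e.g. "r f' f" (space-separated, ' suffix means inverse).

r r f'

  after r: (1 5 4 8 6 7)(2 3)
  after r: (1 4 6)(5 8 7)
  after f': (1 7 8 3 6)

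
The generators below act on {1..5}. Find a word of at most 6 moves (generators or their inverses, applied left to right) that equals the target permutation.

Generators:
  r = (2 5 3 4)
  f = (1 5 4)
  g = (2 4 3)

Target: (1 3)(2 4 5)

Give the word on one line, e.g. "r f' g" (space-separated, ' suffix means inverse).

r' g g f' g

  after r': (2 4 3 5)
  after g: (2 3 5 4)
  after g: (3 5)
  after f': (1 4 5 3)
  after g: (1 3)(2 4 5)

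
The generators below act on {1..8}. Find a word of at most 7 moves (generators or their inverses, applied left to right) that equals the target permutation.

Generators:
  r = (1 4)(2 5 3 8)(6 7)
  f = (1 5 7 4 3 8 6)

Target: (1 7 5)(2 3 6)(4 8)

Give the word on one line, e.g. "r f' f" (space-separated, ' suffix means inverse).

  after f: (1 5 7 4 3 8 6)
  after r: (1 3 2 5 6 4 8 7)
  after r: (1 8 6)(2 3 5 7 4)
  after f: (1 6 5 4 2 8)(3 7)
  after r': (1 7 5)(2 3 6)(4 8)

f r r f r'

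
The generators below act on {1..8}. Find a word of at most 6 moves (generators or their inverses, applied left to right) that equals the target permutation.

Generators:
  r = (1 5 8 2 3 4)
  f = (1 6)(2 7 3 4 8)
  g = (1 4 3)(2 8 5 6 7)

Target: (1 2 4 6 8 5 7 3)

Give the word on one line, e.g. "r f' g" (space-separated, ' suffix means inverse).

  after f': (1 6)(2 8 4 3 7)
  after g': (1 5 8)(3 6)
  after r: (1 8 5 2 3 6 4)
  after f: (1 2 4 6 8 5 7 3)

f' g' r f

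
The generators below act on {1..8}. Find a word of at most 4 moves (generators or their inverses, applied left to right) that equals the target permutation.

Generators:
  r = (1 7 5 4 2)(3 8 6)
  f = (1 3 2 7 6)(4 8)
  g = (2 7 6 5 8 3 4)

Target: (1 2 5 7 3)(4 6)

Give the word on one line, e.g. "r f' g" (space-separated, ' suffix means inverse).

f' g' g'

  after f': (1 6 7 2 3)(4 8)
  after g': (1 7 4 5 6 2 8 3)
  after g': (1 2 5 7 3)(4 6)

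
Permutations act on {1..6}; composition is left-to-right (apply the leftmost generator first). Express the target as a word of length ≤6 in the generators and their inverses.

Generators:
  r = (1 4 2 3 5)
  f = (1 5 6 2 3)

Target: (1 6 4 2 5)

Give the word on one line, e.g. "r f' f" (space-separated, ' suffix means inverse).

f r' f f f

  after f: (1 5 6 2 3)
  after r': (1 3 5 6 4)
  after f: (2 3 6 4 5)
  after f: (1 5 3 2)(4 6)
  after f: (1 6 4 2 5)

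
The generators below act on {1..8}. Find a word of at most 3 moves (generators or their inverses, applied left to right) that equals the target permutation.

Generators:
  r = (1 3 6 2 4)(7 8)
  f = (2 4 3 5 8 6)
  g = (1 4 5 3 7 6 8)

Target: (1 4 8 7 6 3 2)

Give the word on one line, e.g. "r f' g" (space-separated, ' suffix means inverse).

f' f' g

  after f': (2 6 8 5 3 4)
  after f': (2 8 3)(4 6 5)
  after g: (1 4 8 7 6 3 2)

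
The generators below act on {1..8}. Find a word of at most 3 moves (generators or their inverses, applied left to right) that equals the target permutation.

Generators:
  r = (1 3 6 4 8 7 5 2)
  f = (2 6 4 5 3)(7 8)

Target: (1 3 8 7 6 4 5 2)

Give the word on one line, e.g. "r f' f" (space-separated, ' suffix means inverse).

f' r' f'

  after f': (2 3 5 4 6)(7 8)
  after r': (1 2)(3 7 4)(5 6)
  after f': (1 3 8 7 6 4 5 2)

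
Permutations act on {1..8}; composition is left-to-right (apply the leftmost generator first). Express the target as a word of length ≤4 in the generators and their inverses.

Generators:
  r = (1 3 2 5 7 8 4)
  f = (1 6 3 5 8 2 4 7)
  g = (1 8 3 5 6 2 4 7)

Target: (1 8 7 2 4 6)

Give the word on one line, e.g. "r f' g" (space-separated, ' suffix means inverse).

  after r: (1 3 2 5 7 8 4)
  after r: (1 2 7 4 3 5 8)
  after f': (1 8 7 2 4 6)

r r f'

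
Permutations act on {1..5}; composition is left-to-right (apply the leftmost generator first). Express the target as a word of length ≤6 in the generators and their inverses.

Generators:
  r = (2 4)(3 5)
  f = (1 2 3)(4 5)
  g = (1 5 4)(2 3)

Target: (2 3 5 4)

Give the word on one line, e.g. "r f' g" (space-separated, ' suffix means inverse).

r f' g f' r

  after r: (2 4)(3 5)
  after f': (1 3 4)(2 5)
  after g: (1 2 4 5 3)
  after f': (2 5)
  after r: (2 3 5 4)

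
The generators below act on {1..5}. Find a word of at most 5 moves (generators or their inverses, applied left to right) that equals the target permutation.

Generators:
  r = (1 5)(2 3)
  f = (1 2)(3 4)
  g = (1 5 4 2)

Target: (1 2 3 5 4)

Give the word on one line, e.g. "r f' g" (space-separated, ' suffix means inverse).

r' f r f'

  after r': (1 5)(2 3)
  after f: (1 5 2 4 3)
  after r: (2 4)(3 5)
  after f': (1 2 3 5 4)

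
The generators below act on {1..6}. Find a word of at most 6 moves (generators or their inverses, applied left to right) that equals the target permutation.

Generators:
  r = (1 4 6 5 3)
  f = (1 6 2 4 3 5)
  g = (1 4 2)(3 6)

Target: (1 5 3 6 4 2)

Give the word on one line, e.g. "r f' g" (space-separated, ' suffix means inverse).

f r' f g' r

  after f: (1 6 2 4 3 5)
  after r': (1 4 5 3 6 2)
  after f: (1 3 2 6 4)
  after g': (1 6)(2 3 4)
  after r: (1 5 3 6 4 2)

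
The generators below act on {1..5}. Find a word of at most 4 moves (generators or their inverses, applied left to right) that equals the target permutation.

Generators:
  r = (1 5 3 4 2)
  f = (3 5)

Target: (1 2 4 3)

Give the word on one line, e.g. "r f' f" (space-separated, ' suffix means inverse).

  after f': (3 5)
  after r': (1 2 4 3)

f' r'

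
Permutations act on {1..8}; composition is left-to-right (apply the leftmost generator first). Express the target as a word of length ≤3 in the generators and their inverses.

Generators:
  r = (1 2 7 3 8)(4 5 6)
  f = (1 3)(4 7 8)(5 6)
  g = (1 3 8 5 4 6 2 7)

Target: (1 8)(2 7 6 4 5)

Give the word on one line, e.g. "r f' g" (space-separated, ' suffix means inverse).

  after f': (1 3)(4 8 7)(5 6)
  after g: (1 8)(2 7 6 4 5)

f' g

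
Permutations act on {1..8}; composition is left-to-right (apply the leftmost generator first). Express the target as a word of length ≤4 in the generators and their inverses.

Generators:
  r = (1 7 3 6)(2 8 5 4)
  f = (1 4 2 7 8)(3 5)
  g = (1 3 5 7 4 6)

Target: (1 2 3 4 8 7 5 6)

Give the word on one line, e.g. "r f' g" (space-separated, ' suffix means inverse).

f r' r' r'

  after f: (1 4 2 7 8)(3 5)
  after r': (1 5 7 2)(3 8 6)
  after r': (1 8 3 2 6 7 4 5)
  after r': (1 2 3 4 8 7 5 6)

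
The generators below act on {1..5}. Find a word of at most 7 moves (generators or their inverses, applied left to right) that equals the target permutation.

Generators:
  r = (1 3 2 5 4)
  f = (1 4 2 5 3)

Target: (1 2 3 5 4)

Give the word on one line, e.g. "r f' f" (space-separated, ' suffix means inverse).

r r f r f

  after r: (1 3 2 5 4)
  after r: (1 2 4 3 5)
  after f: (1 5 4)
  after r: (1 4 3 2 5)
  after f: (1 2 3 5 4)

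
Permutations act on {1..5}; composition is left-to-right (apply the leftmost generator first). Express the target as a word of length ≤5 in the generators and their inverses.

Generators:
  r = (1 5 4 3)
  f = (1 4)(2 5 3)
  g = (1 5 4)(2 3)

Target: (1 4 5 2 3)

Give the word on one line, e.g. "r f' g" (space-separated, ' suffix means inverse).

f f g g

  after f: (1 4)(2 5 3)
  after f: (2 3 5)
  after g: (1 5 3 4)
  after g: (1 4 5 2 3)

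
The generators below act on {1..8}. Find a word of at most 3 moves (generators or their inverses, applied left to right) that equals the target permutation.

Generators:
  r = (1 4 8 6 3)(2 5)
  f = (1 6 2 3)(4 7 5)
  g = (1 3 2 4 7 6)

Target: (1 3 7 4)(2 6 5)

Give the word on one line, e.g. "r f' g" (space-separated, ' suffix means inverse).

  after g': (1 6 7 4 2 3)
  after f: (1 2)(3 6 5 4)
  after g': (1 3 7 4)(2 6 5)

g' f g'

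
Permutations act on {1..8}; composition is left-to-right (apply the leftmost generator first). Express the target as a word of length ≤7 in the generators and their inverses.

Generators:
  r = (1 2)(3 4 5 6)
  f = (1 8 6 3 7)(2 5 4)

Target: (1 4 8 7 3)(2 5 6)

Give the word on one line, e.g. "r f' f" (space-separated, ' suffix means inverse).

f r f r r

  after f: (1 8 6 3 7)(2 5 4)
  after r: (1 8 3 7 2 6 4)
  after f: (1 6 2 3)(4 8 7 5)
  after r: (1 3 2 4 8 7 6)
  after r: (1 4 8 7 3)(2 5 6)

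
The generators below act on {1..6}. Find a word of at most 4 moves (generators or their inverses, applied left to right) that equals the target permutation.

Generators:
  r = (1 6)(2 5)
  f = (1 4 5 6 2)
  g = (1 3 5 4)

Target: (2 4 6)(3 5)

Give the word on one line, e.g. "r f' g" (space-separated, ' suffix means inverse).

g' r f'

  after g': (1 4 5 3)
  after r: (1 4 2 5 3 6)
  after f': (2 4 6)(3 5)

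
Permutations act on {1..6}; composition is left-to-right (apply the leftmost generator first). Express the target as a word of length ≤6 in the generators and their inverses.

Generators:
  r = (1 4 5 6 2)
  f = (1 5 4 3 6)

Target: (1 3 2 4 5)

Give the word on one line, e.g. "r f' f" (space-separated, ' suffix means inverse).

f' r' r' f

  after f': (1 6 3 4 5)
  after r': (1 5 2 6 3)
  after r': (1 4)(2 5 6 3)
  after f: (1 3 2 4 5)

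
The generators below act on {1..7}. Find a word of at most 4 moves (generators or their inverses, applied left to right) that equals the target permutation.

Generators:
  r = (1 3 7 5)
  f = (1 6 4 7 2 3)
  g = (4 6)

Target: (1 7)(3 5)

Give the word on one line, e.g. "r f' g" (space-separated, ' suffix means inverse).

g' r r g'

  after g': (4 6)
  after r: (1 3 7 5)(4 6)
  after r: (1 7)(3 5)(4 6)
  after g': (1 7)(3 5)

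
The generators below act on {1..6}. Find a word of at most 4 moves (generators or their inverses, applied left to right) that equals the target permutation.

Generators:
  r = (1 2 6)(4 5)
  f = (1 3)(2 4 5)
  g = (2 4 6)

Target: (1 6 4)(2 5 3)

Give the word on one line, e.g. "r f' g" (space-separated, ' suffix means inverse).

f r' f' r'

  after f: (1 3)(2 4 5)
  after r': (1 3 6 2 5)
  after f': (2 4)(3 6 5)
  after r': (1 6 4)(2 5 3)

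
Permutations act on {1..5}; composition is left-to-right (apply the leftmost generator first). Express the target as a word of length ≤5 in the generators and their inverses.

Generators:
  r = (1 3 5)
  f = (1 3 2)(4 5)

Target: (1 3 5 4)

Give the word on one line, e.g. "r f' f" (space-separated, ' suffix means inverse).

  after f': (1 2 3)(4 5)
  after r: (1 2 5 4)
  after r: (1 2)(3 5 4)
  after f: (2 3 4)
  after f: (1 3 5 4)

f' r r f f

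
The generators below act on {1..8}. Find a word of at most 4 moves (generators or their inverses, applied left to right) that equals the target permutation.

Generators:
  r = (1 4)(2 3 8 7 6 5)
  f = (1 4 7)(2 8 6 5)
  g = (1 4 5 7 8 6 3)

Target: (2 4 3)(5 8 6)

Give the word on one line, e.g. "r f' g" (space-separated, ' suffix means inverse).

  after r': (1 4)(2 5 6 7 8 3)
  after g': (2 4 3)(5 8 6)

r' g'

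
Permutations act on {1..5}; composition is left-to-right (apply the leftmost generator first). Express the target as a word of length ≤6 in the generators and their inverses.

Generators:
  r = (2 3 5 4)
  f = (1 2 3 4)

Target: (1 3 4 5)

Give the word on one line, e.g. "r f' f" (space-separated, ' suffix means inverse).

f r' f' f' r

  after f: (1 2 3 4)
  after r': (1 4)(3 5)
  after f': (1 3 5 2)
  after f': (1 2 4 3 5)
  after r: (1 3 4 5)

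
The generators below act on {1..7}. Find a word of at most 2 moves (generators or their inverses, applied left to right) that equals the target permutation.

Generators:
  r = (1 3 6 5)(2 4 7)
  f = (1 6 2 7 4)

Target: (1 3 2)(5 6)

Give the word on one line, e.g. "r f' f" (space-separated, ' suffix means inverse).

r f

  after r: (1 3 6 5)(2 4 7)
  after f: (1 3 2)(5 6)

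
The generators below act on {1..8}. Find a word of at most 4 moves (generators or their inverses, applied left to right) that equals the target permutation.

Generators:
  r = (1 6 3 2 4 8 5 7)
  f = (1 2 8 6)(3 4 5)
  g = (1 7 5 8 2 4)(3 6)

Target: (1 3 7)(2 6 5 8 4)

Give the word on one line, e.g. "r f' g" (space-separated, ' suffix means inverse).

f' r

  after f': (1 6 8 2)(3 5 4)
  after r: (1 3 7)(2 6 5 8 4)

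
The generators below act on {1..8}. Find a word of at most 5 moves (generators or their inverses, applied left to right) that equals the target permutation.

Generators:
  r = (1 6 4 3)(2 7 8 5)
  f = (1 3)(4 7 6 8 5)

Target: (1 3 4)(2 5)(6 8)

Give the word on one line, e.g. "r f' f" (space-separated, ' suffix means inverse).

  after f: (1 3)(4 7 6 8 5)
  after f: (4 6 5 7 8)
  after r': (1 3 4)(2 5)(6 8)

f f r'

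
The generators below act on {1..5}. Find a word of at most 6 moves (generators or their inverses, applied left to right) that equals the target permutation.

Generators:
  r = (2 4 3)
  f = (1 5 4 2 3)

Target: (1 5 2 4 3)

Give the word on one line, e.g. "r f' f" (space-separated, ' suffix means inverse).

  after f': (1 3 2 4 5)
  after r: (1 2 3 4 5)
  after f': (1 4)(3 5)
  after f': (1 5 2 4 3)

f' r f' f'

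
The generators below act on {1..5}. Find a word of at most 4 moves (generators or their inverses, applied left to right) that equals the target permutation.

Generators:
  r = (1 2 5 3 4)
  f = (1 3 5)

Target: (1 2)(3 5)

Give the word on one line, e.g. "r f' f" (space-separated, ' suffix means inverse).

r' f r r

  after r': (1 4 3 5 2)
  after f: (1 4 5 2 3)
  after r: (2 4 3)
  after r: (1 2)(3 5)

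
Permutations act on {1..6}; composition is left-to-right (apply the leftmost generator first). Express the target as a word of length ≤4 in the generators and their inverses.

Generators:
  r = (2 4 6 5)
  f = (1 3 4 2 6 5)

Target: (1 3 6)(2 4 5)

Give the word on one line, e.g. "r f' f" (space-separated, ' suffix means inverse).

f' r f' f'

  after f': (1 5 6 2 4 3)
  after r: (1 2 6 4 3)
  after f': (1 4)(3 5 6)
  after f': (1 3 6)(2 4 5)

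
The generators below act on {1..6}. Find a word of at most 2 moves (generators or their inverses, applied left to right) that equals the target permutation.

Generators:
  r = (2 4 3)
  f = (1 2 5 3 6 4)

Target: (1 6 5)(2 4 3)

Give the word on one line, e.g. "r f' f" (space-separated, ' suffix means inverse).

f' f'

  after f': (1 4 6 3 5 2)
  after f': (1 6 5)(2 4 3)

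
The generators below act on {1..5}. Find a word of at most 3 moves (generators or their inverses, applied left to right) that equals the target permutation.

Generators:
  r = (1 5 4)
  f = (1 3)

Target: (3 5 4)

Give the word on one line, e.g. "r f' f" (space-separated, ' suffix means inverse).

f r f

  after f: (1 3)
  after r: (1 3 5 4)
  after f: (3 5 4)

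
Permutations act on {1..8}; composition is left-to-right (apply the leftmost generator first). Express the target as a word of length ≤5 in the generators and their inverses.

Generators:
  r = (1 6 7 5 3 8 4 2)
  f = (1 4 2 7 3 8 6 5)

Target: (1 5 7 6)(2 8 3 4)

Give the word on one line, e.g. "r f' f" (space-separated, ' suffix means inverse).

  after f': (1 5 6 8 3 7 2 4)
  after r': (1 7 4 2 8 5)(3 6)
  after r': (1 6 5 2 3)(7 8)
  after f: (1 5 7 6)(2 8 3 4)

f' r' r' f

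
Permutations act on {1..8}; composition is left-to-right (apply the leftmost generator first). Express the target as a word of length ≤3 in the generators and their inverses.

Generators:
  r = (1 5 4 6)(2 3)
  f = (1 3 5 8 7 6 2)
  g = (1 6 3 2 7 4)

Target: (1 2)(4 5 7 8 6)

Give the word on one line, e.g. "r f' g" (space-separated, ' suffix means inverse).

f' r' g

  after f': (1 2 6 7 8 5 3)
  after r': (1 3 6 7 8)(2 4 5)
  after g: (1 2)(4 5 7 8 6)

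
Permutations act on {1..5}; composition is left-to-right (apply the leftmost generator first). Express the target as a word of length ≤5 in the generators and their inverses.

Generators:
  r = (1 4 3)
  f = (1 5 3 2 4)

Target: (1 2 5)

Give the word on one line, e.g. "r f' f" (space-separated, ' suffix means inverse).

  after f': (1 4 2 3 5)
  after f': (1 2 5 4 3)
  after r': (1 2 5)

f' f' r'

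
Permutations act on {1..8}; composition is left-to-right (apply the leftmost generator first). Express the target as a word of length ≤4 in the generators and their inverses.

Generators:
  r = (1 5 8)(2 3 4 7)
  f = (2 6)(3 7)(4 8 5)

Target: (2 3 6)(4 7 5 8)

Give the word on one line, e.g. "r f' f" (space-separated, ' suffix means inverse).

r r r f'

  after r: (1 5 8)(2 3 4 7)
  after r: (1 8 5)(2 4)(3 7)
  after r: (2 7 4 3)
  after f': (2 3 6)(4 7 5 8)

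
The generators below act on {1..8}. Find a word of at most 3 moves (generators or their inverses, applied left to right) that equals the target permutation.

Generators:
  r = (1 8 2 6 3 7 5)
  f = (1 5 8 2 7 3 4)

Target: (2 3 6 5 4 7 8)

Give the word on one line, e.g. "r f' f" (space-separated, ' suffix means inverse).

r f' r

  after r: (1 8 2 6 3 7 5)
  after f': (1 5 4 3 2 6 7)
  after r: (2 3 6 5 4 7 8)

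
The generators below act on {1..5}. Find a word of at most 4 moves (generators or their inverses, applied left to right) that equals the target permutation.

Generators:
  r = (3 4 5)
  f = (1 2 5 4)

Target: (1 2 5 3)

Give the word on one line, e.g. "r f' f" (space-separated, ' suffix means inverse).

  after r: (3 4 5)
  after f: (1 2 5 3)

r f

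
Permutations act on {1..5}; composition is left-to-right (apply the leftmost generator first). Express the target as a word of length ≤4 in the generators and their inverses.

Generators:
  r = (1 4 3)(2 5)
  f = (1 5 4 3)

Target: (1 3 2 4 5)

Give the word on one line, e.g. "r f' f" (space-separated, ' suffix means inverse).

r' f' r' f'

  after r': (1 3 4)(2 5)
  after f': (1 4 3 5 2)
  after r': (2 3)
  after f': (1 3 2 4 5)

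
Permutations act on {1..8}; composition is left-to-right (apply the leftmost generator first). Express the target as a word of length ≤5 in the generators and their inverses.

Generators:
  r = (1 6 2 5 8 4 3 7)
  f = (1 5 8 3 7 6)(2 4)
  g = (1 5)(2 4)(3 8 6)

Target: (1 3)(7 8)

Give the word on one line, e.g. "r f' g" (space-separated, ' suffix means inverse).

  after g': (1 5)(2 4)(3 6 8)
  after f: (1 8 7 6 3)
  after g: (1 6 8 7 3 5)(2 4)
  after g: (1 3)(7 8)

g' f g g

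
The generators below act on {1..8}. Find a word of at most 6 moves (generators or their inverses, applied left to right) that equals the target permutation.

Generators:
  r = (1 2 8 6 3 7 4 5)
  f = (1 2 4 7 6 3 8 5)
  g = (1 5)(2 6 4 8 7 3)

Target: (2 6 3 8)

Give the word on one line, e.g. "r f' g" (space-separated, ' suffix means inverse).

  after f': (1 5 8 3 6 7 4 2)
  after g: (2 5 7 8)(3 4 6)
  after f': (1 5 4 7 3 2 8)
  after r: (2 6 3 8)

f' g f' r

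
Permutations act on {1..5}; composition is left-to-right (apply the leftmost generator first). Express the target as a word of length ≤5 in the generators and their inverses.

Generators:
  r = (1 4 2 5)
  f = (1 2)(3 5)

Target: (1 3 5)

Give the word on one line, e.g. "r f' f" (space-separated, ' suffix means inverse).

f r f' r

  after f: (1 2)(3 5)
  after r: (1 5 3)(2 4)
  after f': (1 3 2 4)
  after r: (1 3 5)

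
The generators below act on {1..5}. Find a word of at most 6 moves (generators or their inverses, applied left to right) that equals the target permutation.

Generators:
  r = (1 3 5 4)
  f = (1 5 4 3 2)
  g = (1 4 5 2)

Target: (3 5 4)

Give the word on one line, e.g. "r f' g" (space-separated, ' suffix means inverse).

r f' g' r' g'

  after r: (1 3 5 4)
  after f': (1 4 2 3)
  after g': (2 3)(4 5)
  after r': (1 4 3 2)
  after g': (3 5 4)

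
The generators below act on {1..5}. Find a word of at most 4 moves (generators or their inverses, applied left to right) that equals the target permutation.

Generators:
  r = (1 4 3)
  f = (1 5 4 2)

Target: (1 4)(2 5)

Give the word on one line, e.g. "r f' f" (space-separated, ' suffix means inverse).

  after f': (1 2 4 5)
  after f': (1 4)(2 5)

f' f'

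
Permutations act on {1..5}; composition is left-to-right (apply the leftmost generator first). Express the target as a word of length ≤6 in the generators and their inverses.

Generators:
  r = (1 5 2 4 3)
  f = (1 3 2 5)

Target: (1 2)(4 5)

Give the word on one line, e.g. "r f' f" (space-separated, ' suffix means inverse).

  after r': (1 3 4 2 5)
  after f: (1 2)(3 4 5)
  after r': (1 5 4)(2 3)
  after f': (1 2)(4 5)

r' f r' f'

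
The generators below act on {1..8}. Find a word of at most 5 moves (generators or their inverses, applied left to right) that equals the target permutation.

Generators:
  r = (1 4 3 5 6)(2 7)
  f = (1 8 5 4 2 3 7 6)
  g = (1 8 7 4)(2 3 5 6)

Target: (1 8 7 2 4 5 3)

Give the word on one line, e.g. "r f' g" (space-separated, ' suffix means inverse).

  after r: (1 4 3 5 6)(2 7)
  after f: (1 2 6 8 5)(3 4 7)
  after r': (1 7 4 2 5 6 8 3)
  after g': (1 8 2 3 4 6)
  after r': (1 8 7 2 4 5 3)

r f r' g' r'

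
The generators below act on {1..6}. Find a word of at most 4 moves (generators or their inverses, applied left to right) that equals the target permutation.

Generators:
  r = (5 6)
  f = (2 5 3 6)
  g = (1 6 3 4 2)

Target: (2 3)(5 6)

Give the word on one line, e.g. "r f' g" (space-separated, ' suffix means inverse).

f' f'

  after f': (2 6 3 5)
  after f': (2 3)(5 6)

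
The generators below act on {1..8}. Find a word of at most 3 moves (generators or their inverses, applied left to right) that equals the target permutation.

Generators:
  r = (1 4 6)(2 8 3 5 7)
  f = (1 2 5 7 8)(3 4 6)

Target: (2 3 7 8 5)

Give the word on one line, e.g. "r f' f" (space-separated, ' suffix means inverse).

  after r': (1 6 4)(2 7 5 3 8)
  after r': (1 4 6)(2 5 8 7 3)
  after r': (2 3 7 8 5)

r' r' r'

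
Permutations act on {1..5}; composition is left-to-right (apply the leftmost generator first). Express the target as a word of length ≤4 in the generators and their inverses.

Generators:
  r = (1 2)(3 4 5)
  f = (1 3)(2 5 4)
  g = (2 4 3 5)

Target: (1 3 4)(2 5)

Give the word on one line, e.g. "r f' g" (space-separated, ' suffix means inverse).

  after r: (1 2)(3 4 5)
  after f': (1 4 2 3 5)
  after r': (1 3 4)(2 5)

r f' r'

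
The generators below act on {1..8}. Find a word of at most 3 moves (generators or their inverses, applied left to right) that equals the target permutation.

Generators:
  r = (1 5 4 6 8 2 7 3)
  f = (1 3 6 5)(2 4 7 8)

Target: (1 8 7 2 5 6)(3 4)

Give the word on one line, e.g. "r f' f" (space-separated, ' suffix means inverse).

r' r' f

  after r': (1 3 7 2 8 6 4 5)
  after r': (1 7 8 4)(2 6 5 3)
  after f: (1 8 7 2 5 6)(3 4)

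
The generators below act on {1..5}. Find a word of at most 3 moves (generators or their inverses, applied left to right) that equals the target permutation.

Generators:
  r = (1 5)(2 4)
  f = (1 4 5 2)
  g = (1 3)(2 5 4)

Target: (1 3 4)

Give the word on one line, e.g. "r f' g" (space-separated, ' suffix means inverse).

  after g: (1 3)(2 5 4)
  after f: (1 3 4)

g f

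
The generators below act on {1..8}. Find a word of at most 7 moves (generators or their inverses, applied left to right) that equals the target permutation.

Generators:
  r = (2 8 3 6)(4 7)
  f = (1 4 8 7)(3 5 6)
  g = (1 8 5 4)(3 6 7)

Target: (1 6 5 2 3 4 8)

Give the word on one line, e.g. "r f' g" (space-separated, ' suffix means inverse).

  after r: (2 8 3 6)(4 7)
  after g': (1 4 6 2)(5 8 7)
  after r: (1 7 5 3 6 8 4 2)
  after g: (1 3 7 4 2 8)(5 6)
  after r: (1 6 5 2 3 4 8)

r g' r g r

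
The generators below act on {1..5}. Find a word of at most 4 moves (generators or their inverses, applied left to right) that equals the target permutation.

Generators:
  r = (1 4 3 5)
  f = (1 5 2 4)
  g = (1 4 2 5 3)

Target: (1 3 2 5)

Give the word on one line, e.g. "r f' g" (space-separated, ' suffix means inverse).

  after g': (1 3 5 2 4)
  after g': (1 5 4 3 2)
  after r': (1 3 2 5)

g' g' r'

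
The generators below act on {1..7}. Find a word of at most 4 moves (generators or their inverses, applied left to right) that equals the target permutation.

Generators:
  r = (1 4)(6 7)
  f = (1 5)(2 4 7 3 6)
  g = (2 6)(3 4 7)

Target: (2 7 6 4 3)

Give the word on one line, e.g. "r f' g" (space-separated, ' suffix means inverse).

  after f: (1 5)(2 4 7 3 6)
  after f: (2 7 6 4 3)
  after r: (1 4 3 2 6)
  after r: (2 7 6 4 3)

f f r r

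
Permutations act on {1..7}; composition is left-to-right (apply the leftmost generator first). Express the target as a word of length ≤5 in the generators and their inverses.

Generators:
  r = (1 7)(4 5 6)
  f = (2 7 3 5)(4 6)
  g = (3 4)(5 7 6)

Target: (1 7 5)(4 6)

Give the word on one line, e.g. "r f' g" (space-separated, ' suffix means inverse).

  after g': (3 4)(5 6 7)
  after g': (5 7 6)
  after r': (1 7 5)(4 6)

g' g' r'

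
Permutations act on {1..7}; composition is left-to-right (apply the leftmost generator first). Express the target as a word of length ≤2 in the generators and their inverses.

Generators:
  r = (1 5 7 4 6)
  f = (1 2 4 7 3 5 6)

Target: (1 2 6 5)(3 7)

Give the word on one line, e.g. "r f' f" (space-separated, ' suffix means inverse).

f r

  after f: (1 2 4 7 3 5 6)
  after r: (1 2 6 5)(3 7)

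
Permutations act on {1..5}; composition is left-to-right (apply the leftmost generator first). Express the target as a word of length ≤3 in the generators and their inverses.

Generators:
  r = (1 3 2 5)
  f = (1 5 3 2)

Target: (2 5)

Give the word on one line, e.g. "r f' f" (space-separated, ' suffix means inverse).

  after r: (1 3 2 5)
  after r: (1 2)(3 5)
  after f: (2 5)

r r f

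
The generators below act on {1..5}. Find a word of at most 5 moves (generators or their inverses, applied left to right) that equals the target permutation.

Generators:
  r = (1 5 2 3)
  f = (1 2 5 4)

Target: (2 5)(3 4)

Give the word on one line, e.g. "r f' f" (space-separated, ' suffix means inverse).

f f r f'

  after f: (1 2 5 4)
  after f: (1 5)(2 4)
  after r: (1 2 4 3)
  after f': (2 5)(3 4)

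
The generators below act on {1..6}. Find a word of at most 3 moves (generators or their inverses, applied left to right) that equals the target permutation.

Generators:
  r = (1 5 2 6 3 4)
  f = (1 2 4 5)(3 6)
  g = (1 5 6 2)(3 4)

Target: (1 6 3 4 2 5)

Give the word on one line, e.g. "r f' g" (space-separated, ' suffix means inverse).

  after r': (1 4 3 6 2 5)
  after g': (1 3 5 2)
  after f': (1 6 3 4 2 5)

r' g' f'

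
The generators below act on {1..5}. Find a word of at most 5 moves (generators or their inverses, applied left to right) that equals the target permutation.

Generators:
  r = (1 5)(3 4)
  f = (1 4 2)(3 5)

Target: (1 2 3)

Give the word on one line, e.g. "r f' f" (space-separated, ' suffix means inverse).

r' f r' f

  after r': (1 5)(3 4)
  after f: (1 3 2)(4 5)
  after r': (1 4)(2 5 3)
  after f: (1 2 3)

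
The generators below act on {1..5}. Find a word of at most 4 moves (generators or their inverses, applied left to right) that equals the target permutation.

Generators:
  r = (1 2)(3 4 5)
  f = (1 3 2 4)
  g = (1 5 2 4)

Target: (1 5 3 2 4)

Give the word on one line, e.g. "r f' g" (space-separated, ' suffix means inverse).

r g'

  after r: (1 2)(3 4 5)
  after g': (1 5 3 2 4)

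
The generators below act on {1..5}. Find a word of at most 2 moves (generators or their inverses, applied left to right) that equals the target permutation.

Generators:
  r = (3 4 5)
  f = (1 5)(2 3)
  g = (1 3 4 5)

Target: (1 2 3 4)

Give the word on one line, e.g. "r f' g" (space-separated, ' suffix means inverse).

g f

  after g: (1 3 4 5)
  after f: (1 2 3 4)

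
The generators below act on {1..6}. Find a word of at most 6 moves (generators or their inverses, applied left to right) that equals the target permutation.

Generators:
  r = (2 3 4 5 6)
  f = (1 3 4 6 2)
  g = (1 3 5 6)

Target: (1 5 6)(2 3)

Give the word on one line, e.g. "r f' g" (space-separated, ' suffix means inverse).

r' r' r' g' r'

  after r': (2 6 5 4 3)
  after r': (2 5 3 6 4)
  after r': (2 4 6 3 5)
  after g': (1 6)(2 4 5)
  after r': (1 5 6)(2 3)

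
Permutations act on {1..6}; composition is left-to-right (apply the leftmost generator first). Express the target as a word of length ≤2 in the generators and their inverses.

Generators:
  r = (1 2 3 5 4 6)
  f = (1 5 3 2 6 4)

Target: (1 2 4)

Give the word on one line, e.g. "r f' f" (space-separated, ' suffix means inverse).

  after r': (1 6 4 5 3 2)
  after f': (1 2 4)

r' f'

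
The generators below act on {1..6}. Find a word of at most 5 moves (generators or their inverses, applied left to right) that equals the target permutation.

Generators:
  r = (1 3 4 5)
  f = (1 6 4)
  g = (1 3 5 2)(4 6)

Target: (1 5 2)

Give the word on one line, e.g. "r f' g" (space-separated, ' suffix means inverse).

r g' f' r

  after r: (1 3 4 5)
  after g': (2 5)(3 6 4)
  after f': (1 4 3)(2 5)
  after r: (1 5 2)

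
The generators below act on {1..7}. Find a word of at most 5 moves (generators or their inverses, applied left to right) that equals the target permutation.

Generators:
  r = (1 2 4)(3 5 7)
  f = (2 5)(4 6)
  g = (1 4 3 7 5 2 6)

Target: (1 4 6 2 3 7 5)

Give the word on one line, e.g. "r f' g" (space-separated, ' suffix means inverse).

  after f': (2 5)(4 6)
  after r': (1 4 6 2 3 7 5)
  after f: (1 6 5)(2 3 7)
  after f: (1 4 6 2 3 7 5)

f' r' f f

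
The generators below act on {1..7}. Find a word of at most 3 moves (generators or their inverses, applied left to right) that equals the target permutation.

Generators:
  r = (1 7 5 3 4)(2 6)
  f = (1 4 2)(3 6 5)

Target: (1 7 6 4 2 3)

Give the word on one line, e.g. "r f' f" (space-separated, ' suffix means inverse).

r f'

  after r: (1 7 5 3 4)(2 6)
  after f': (1 7 6 4 2 3)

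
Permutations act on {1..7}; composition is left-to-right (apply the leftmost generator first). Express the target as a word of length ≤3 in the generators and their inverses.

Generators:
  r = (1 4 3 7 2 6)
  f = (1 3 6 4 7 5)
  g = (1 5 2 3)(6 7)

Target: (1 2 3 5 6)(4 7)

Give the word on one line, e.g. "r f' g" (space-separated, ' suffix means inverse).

f' g

  after f': (1 5 7 4 6 3)
  after g: (1 2 3 5 6)(4 7)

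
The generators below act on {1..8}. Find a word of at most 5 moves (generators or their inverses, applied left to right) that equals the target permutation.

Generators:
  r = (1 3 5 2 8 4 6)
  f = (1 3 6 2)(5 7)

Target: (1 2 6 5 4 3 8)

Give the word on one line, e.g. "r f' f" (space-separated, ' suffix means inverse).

  after r: (1 3 5 2 8 4 6)
  after r: (1 5 8 6 3 2 4)
  after r: (1 2 6 5 4 3 8)

r r r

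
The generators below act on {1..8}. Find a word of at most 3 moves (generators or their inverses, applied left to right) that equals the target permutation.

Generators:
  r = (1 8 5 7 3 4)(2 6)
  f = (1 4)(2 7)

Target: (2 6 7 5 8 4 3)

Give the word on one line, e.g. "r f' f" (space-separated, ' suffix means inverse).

  after r': (1 4 3 7 5 8)(2 6)
  after f': (2 6 7 5 8 4 3)

r' f'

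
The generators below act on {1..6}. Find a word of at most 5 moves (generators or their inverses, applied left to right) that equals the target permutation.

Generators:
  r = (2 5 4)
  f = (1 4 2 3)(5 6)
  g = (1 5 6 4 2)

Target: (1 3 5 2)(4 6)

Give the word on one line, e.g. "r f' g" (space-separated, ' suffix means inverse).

  after r': (2 4 5)
  after f': (1 3 2)(4 6 5)
  after r: (1 3 5 2)(4 6)

r' f' r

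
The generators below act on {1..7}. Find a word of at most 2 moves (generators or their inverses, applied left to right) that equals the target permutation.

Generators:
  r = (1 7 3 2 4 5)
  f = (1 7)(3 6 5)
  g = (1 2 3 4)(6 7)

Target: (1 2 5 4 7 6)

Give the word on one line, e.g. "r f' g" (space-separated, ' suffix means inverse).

g' r'

  after g': (1 4 3 2)(6 7)
  after r': (1 2 5 4 7 6)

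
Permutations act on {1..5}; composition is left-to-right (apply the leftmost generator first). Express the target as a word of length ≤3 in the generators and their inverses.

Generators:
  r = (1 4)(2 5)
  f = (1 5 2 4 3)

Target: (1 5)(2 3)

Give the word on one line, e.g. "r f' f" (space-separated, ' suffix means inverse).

  after r': (1 4)(2 5)
  after f': (1 2)(3 4)
  after f': (1 5)(2 3)

r' f' f'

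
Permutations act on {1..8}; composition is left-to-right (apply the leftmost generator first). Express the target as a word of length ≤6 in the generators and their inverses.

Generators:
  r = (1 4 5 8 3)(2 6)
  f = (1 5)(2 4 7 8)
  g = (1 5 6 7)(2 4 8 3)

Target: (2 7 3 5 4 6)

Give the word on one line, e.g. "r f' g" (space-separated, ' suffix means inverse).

f' g g r' g

  after f': (1 5)(2 8 7 4)
  after g: (1 6 7 8)(2 3)
  after g: (1 7 3 4 8 5 6)
  after r': (1 7 8 4 5 2 6 3)
  after g: (2 7 3 5 4 6)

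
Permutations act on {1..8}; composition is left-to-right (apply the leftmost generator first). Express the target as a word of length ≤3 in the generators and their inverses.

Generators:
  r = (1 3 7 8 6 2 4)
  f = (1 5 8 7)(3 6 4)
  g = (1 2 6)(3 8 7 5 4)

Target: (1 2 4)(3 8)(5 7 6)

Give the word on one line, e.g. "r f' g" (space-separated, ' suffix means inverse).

g' g' f

  after g': (1 6 2)(3 4 5 7 8)
  after g': (1 2 6)(3 5 8 4 7)
  after f: (1 2 4)(3 8)(5 7 6)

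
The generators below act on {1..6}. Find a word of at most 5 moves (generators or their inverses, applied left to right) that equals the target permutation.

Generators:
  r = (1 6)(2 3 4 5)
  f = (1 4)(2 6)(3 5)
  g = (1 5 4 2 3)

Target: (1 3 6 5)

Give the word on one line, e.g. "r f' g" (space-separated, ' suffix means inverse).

r f r

  after r: (1 6)(2 3 4 5)
  after f: (1 2 5 6 4 3)
  after r: (1 3 6 5)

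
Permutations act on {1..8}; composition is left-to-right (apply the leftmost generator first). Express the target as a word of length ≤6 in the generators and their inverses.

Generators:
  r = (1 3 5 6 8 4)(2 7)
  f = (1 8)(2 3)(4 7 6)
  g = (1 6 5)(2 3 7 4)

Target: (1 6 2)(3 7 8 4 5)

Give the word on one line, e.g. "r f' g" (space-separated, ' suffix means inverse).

g r f g

  after g: (1 6 5)(2 3 7 4)
  after r: (1 8 4 7)(2 5 3)
  after f: (2 5)(4 6)(7 8)
  after g: (1 6 2)(3 7 8 4 5)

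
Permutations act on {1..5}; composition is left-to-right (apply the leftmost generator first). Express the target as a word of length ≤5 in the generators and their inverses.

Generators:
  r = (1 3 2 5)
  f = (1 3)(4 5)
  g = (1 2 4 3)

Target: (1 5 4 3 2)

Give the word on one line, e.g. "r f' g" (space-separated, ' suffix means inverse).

g' g' f

  after g': (1 3 4 2)
  after g': (1 4)(2 3)
  after f: (1 5 4 3 2)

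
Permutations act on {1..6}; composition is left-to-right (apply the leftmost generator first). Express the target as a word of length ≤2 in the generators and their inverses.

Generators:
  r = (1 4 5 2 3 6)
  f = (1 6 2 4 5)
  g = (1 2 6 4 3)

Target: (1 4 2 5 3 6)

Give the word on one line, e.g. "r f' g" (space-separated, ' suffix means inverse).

r' g

  after r': (1 6 3 2 5 4)
  after g: (1 4 2 5 3 6)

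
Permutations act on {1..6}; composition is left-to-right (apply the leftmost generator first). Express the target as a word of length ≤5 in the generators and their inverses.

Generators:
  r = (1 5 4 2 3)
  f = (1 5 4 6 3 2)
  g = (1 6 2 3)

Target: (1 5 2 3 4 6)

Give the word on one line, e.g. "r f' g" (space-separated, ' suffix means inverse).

g' f f f g'

  after g': (1 3 2 6)
  after f: (1 2 3)(4 6 5)
  after f: (3 5 6 4)
  after f: (1 5 3 4 2)
  after g': (1 5 2 3 4 6)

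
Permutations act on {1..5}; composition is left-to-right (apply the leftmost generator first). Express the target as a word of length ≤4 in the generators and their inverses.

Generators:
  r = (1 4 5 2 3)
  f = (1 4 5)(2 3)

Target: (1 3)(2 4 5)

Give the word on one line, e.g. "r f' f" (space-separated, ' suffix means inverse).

f' r r

  after f': (1 5 4)(2 3)
  after r: (1 2)
  after r: (1 3)(2 4 5)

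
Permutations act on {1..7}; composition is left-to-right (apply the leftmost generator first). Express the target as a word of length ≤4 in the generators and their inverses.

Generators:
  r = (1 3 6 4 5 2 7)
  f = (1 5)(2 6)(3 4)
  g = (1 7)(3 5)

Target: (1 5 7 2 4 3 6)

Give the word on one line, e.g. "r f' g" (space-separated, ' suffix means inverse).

g r' r'

  after g: (1 7)(3 5)
  after r': (1 2 5)(3 4 6)
  after r': (1 5 7 2 4 3 6)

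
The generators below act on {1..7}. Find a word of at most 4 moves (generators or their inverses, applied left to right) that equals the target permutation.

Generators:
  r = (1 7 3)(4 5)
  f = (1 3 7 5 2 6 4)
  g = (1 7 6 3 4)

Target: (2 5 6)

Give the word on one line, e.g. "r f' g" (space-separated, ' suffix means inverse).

f r f r

  after f: (1 3 7 5 2 6 4)
  after r: (2 6 5)(4 7)
  after f: (1 3 7)(2 4 5 6)
  after r: (2 5 6)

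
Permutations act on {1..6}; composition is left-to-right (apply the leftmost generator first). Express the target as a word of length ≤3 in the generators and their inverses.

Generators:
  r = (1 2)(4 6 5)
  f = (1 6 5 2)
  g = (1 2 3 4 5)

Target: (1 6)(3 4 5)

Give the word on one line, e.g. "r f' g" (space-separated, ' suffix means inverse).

  after f: (1 6 5 2)
  after g: (1 6)(3 4 5)

f g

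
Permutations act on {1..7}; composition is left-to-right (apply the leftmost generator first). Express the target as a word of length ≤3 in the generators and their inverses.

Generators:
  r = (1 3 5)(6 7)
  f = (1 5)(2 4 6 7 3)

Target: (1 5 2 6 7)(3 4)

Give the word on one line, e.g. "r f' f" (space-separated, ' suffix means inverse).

f r f

  after f: (1 5)(2 4 6 7 3)
  after r: (2 4 7 5 3)
  after f: (1 5 2 6 7)(3 4)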